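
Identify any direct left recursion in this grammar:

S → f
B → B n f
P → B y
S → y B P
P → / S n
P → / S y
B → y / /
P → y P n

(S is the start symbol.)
Yes, B is left-recursive

Direct left recursion occurs when N → N α for some non-terminal N (the right-hand side begins with the left-hand side itself).

S → f: starts with f
B → B n f: LEFT RECURSIVE (starts with B)
P → B y: starts with B
S → y B P: starts with y
P → / S n: starts with '/'
P → / S y: starts with '/'
B → y / /: starts with y
P → y P n: starts with y

The grammar has direct left recursion on: B.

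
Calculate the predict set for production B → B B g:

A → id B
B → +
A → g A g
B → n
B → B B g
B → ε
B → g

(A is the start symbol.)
PREDICT(B → B B g) = (FIRST(RHS) \ {ε}) ∪ (FOLLOW(B) if ε ∈ FIRST(RHS), i.e. RHS ⇒* ε)
FIRST(B) = { '+', 'g', 'n', ε }
FIRST(B B g) = { '+', 'g', 'n' }
ε ∉ FIRST(B B g), so FOLLOW(B) is not added.
PREDICT(B → B B g) = { '+', 'g', 'n' }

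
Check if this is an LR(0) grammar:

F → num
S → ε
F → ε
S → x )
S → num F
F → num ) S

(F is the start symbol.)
No. Shift-reduce conflict between [F → .] and [F → . num]

A grammar is LR(0) if no state in the canonical LR(0) collection has:
  - both a shift item (dot before a terminal) and a complete item (shift-reduce conflict), or
  - two or more complete items (reduce-reduce conflict; the accept item [F' → F .] counts as a complete item here).

Augment with F' → F and build the canonical LR(0) collection (I0 = CLOSURE({[F' → . F]}), then GOTO on every symbol after a dot until no new states appear). It has 9 states:
  I0: { [F → . num ) S], [F → . num], [F → .], [F' → . F] }  — shift, reduce
  I1: { [F' → F .] }  — accept
  I2: { [F → num . ) S], [F → num .] }  — shift, reduce
  I3: { [F → num ) . S], [S → . num F], [S → . x )], [S → .] }  — shift, reduce
  I4: { [F → num ) S .] }  — reduce
  I5: { [F → . num ) S], [F → . num], [F → .], [S → num . F] }  — shift, reduce
  I6: { [S → x . )] }  — shift
  I7: { [S → x ) .] }  — reduce
  I8: { [S → num F .] }  — reduce

Conflict in state I0:
  Shift-reduce conflict between [F → .] and [F → . num]
So the grammar is NOT LR(0).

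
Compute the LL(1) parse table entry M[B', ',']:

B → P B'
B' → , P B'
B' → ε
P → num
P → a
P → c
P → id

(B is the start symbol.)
To find M[B', ','], we find productions for B' where ',' is in the predict set (PREDICT(N → α) = (FIRST(α) \ {ε}) ∪ (FOLLOW(N) if α ⇒* ε)).

Relevant sets:
  FOLLOW(B') = { $ }

B' → , P B': PREDICT = { ',' }
  ',' is in predict set, so this production goes in M[B', ',']
B' → ε: PREDICT = { $ }

M[B', ','] = B' → , P B'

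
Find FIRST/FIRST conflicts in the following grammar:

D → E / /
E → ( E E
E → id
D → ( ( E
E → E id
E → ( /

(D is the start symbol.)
FIRST sets of the non-terminals at (or reachable through a nullable prefix from) the front of some alternative:
  FIRST(E) = { '(', 'id' }

Productions for D:
  D → E / /: FIRST = { '(', 'id' }
  D → ( ( E: FIRST = { '(' }
Productions for E:
  E → ( E E: FIRST = { '(' }
  E → id: FIRST = { 'id' }
  E → E id: FIRST = { '(', 'id' }
  E → ( /: FIRST = { '(' }

Conflict for D: D → E / / and D → ( ( E
  Overlap: { '(' }
Conflict for E: E → ( E E and E → E id
  Overlap: { '(' }
Conflict for E: E → ( E E and E → ( /
  Overlap: { '(' }
Conflict for E: E → id and E → E id
  Overlap: { 'id' }
Conflict for E: E → E id and E → ( /
  Overlap: { '(' }

Answer: Yes. D → E '/' '/' / D → '(' '(' E on { '(' }; E → '(' E E / E → E id on { '(' }; E → '(' E E / E → '(' '/' on { '(' }; E → id / E → E id on { 'id' }; E → E id / E → '(' '/' on { '(' }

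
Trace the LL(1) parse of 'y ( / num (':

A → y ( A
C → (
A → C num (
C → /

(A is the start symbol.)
Stack is shown with the top on the left.

Stack      Input          Action
--------------------------------
A $        y ( / num ( $  output A → y ( A
y ( A $    y ( / num ( $  match 'y'
( A $      ( / num ( $    match '('
A $        / num ( $      output A → C num (
C num ( $  / num ( $      output C → /
/ num ( $  / num ( $      match '/'
num ( $    num ( $        match 'num'
( $        ( $            match '('
$          $              accept

The string is accepted.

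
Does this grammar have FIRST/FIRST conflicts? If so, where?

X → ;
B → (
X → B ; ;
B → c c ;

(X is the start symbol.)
No FIRST/FIRST conflicts.

A FIRST/FIRST conflict occurs when two productions N → α and N → β for the same non-terminal have FIRST(α) ∩ FIRST(β) ≠ ∅ (with ε ∈ FIRST of a nullable right-hand side, so two nullable alternatives also conflict).

FIRST sets of the non-terminals at (or reachable through a nullable prefix from) the front of some alternative:
  FIRST(B) = { '(', 'c' }

Productions for X:
  X → ;: FIRST = { ';' }
  X → B ; ;: FIRST = { '(', 'c' }
Productions for B:
  B → (: FIRST = { '(' }
  B → c c ;: FIRST = { 'c' }

All alternatives of each non-terminal have pairwise disjoint FIRST sets.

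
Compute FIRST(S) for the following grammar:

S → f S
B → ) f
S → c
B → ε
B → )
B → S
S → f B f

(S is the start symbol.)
To compute FIRST(S), examine every production with S on the left-hand side, reading each right-hand side left to right until a non-nullable symbol is reached.

From S → f S:
  - f is a terminal: add 'f' and stop
From S → c:
  - c is a terminal: add 'c' and stop
From S → f B f:
  - f is a terminal: add 'f' and stop

Collecting: FIRST(S) = { 'c', 'f' }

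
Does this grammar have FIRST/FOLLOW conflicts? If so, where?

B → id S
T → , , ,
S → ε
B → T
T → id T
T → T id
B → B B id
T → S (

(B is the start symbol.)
No FIRST/FOLLOW conflicts.

A FIRST/FOLLOW conflict occurs when a non-terminal N has a nullable alternative N → β (β ⇒* ε) and another alternative N → α with FIRST(α) ∩ FOLLOW(N) ≠ ∅: on such a lookahead the parser cannot decide between expanding α and letting N vanish via β.

Nullable non-terminals: S.
S has a nullable alternative but only one production, so nothing to check.

B, T have no nullable alternative, so no FIRST/FOLLOW check is needed there.

No FIRST/FOLLOW conflicts found.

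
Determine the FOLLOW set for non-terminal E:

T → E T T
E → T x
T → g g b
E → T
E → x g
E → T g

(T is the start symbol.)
In T → E T T: E is followed by T T, add FIRST(T T) \ {ε} = { 'g', 'x' }

Taking the union: FOLLOW(E) = { 'g', 'x' }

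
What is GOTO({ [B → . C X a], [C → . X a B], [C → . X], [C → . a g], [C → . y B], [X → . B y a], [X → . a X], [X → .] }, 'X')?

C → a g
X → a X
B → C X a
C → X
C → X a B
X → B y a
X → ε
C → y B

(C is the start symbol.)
GOTO(I, 'X') = CLOSURE({ [A → αX.β] : [A → α.Xβ] ∈ I, X = 'X' })

Items with dot before 'X', with the dot advanced:
  [C → . X] → [C → X .]
  [C → . X a B] → [C → X . a B]
Closure adds nothing (no advanced item has the dot before a non-terminal).

GOTO = { [C → X . a B], [C → X .] }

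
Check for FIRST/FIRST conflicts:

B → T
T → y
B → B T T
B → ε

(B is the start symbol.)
Yes. B → T / B → B T T on { 'y' }

FIRST sets of the non-terminals at (or reachable through a nullable prefix from) the front of some alternative:
  FIRST(T) = { 'y' }
  FIRST(B) = { 'y', ε }

Productions for B:
  B → T: FIRST = { 'y' }
  B → B T T: FIRST = { 'y' }
  B → ε: FIRST = { ε }
T has only one production, so no FIRST/FIRST conflict is possible there.

Conflict for B: B → T and B → B T T
  Overlap: { 'y' }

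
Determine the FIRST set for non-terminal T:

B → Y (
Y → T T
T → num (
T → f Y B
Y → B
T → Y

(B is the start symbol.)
{ 'f', 'num' }

To compute FIRST(T), examine every production with T on the left-hand side, reading each right-hand side left to right until a non-nullable symbol is reached.

FIRST sets of the other non-terminals involved (by the same procedure, iterated to a fixed point):
  FIRST(Y) = { 'f', 'num' }

From T → num (:
  - num is a terminal: add 'num' and stop
From T → f Y B:
  - f is a terminal: add 'f' and stop
From T → Y:
  - Y is a non-terminal: add FIRST(Y) \ {ε} = { 'f', 'num' }
    Y is not nullable, so stop

Collecting: FIRST(T) = { 'f', 'num' }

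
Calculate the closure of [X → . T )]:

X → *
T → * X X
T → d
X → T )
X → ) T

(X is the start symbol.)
{ [T → . * X X], [T → . d], [X → . T )] }

To compute CLOSURE, for each item [A → α.Bβ] where B is a non-terminal, add [B → .γ] for all productions B → γ; repeat for the newly added items until nothing changes.

Start with: [X → . T )]
  [X → . T )] has the dot before T: add [T → . * X X], [T → . d]
No further items can be added.

CLOSURE = { [T → . * X X], [T → . d], [X → . T )] }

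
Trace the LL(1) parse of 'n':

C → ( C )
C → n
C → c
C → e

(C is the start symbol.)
LL(1) parsing maintains a stack (initially the start symbol over $) and the input. At each step: if the stack top is a terminal, match it against the current input token; if it is a non-terminal N, replace it with the RHS of M[N, lookahead] (the unique production whose predict set contains the lookahead).

Stack is shown with the top on the left.

Stack  Input  Action
--------------------
C $    n $    output C → n
n $    n $    match 'n'
$      $      accept

The string is accepted.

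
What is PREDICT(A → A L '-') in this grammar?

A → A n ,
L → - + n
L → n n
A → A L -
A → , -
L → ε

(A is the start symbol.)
PREDICT(A → A L '-') = (FIRST(RHS) \ {ε}) ∪ (FOLLOW(A) if ε ∈ FIRST(RHS), i.e. RHS ⇒* ε)
FIRST(A) = { ',' }
FIRST(A L '-') = { ',' }
ε ∉ FIRST(A L '-'), so FOLLOW(A) is not added.
PREDICT(A → A L '-') = { ',' }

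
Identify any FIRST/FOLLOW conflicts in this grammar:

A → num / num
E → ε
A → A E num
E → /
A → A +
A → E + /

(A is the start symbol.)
No FIRST/FOLLOW conflicts.

A FIRST/FOLLOW conflict occurs when a non-terminal N has a nullable alternative N → β (β ⇒* ε) and another alternative N → α with FIRST(α) ∩ FOLLOW(N) ≠ ∅: on such a lookahead the parser cannot decide between expanding α and letting N vanish via β.

Nullable non-terminals: E.

E: nullable alternative(s) E → ε; FOLLOW(E) = { '+', 'num' }
  E → ε: FIRST \ {ε} = { } — this is the only nullable alternative, skip
  E → /: FIRST \ {ε} = { '/' } — disjoint from FOLLOW(E)

A has no nullable alternative, so no FIRST/FOLLOW check is needed there.

No FIRST/FOLLOW conflicts found.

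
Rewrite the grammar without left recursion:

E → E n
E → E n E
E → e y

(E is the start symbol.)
E → e y E'
E' → n E'
E' → n E E'
E' → ε

E is directly left-recursive. The standard transformation for
  A → A α₁ | ... | A α_m | β₁ | ... | β_n
is
  A  → β₁ A' | ... | β_n A'
  A' → α₁ A' | ... | α_m A' | ε

E → e y becomes E → e y E'
E → E n becomes E' → n E'
E → E n E becomes E' → n E E'
Add E' → ε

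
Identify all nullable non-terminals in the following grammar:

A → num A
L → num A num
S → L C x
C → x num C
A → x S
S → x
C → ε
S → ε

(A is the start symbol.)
{ 'C', 'S' }

A non-terminal is nullable if it can derive ε (the empty string): either it has an ε-production, or it has a production whose right-hand side consists entirely of nullable non-terminals.

ε-productions: C → ε, S → ε
So C, S are immediately nullable.
No further non-terminal can be added: every production for the remaining non-terminals contains a terminal or a non-nullable non-terminal.
Nullable = { 'C', 'S' }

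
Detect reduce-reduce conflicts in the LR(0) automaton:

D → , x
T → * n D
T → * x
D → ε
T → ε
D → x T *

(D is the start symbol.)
Augment with D' → D and build the canonical LR(0) collection (I0 = CLOSURE({[D' → . D]}), then GOTO on every symbol after a dot until no new states appear). It has 11 states:
  I0: { [D → . , x], [D → . x T *], [D → .], [D' → . D] }  — shift, reduce
  I1: { [D → , . x] }  — shift
  I2: { [D' → D .] }  — accept
  I3: { [D → x . T *], [T → . * n D], [T → . * x], [T → .] }  — shift, reduce
  I4: { [T → * . n D], [T → * . x] }  — shift
  I5: { [D → x T . *] }  — shift
  I6: { [D → x T * .] }  — reduce
  I7: { [D → . , x], [D → . x T *], [D → .], [T → * n . D] }  — shift, reduce
  I8: { [T → * x .] }  — reduce
  I9: { [T → * n D .] }  — reduce
  I10: { [D → , x .] }  — reduce

No state contains more than one complete item.

Answer: No reduce-reduce conflicts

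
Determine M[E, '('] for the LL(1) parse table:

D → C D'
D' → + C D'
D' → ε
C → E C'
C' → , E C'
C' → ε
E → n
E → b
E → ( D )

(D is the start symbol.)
To find M[E, '('], we find productions for E where '(' is in the predict set (PREDICT(N → α) = (FIRST(α) \ {ε}) ∪ (FOLLOW(N) if α ⇒* ε)).

E → n: PREDICT = { 'n' }
E → b: PREDICT = { 'b' }
E → ( D ): PREDICT = { '(' }
  '(' is in predict set, so this production goes in M[E, '(']

M[E, '('] = E → ( D )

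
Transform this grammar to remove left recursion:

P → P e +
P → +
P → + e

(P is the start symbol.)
P → + P'
P → + e P'
P' → e + P'
P' → ε

P is directly left-recursive. The standard transformation for
  A → A α₁ | ... | A α_m | β₁ | ... | β_n
is
  A  → β₁ A' | ... | β_n A'
  A' → α₁ A' | ... | α_m A' | ε

P → + becomes P → + P'
P → + e becomes P → + e P'
P → P e + becomes P' → e + P'
Add P' → ε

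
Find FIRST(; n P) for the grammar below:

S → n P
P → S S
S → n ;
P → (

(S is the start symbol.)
To compute FIRST(; n P), process the symbols left to right:
Symbol ; is a terminal. Add ';' and stop.
FIRST(; n P) = { ';' }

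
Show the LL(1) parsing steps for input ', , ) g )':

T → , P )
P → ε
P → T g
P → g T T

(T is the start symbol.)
LL(1) parsing maintains a stack (initially the start symbol over $) and the input. At each step: if the stack top is a terminal, match it against the current input token; if it is a non-terminal N, replace it with the RHS of M[N, lookahead] (the unique production whose predict set contains the lookahead).

Stack is shown with the top on the left.

Stack        Input        Action
--------------------------------
T $          , , ) g ) $  output T → , P )
, P ) $      , , ) g ) $  match ','
P ) $        , ) g ) $    output P → T g
T g ) $      , ) g ) $    output T → , P )
, P ) g ) $  , ) g ) $    match ','
P ) g ) $    ) g ) $      output P → ε
) g ) $      ) g ) $      match ')'
g ) $        g ) $        match 'g'
) $          ) $          match ')'
$            $            accept

The string is accepted.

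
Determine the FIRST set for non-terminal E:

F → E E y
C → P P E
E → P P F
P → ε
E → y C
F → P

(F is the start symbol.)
{ 'y', ε }

To compute FIRST(E), examine every production with E on the left-hand side, reading each right-hand side left to right until a non-nullable symbol is reached.

FIRST sets of the other non-terminals involved (by the same procedure, iterated to a fixed point):
  FIRST(P) = { ε }
  FIRST(F) = { 'y', ε }

From E → P P F:
  - P is a non-terminal: add FIRST(P) \ {ε} = { }
    P is nullable, so continue to the next symbol
  - P is a non-terminal: add FIRST(P) \ {ε} = { }
    P is nullable, so continue to the next symbol
  - F is a non-terminal: add FIRST(F) \ {ε} = { 'y' }
    F is nullable and nothing follows, so the whole right-hand side can vanish: ε ∈ FIRST(E)
From E → y C:
  - y is a terminal: add 'y' and stop

Collecting: FIRST(E) = { 'y', ε }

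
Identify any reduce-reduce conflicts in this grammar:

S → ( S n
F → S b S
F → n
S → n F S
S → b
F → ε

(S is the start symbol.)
Augment with S' → S and build the canonical LR(0) collection (I0 = CLOSURE({[S' → . S]}), then GOTO on every symbol after a dot until no new states appear). It has 13 states:
  I0: { [S → . ( S n], [S → . b], [S → . n F S], [S' → . S] }  — shift
  I1: { [S → ( . S n], [S → . ( S n], [S → . b], [S → . n F S] }  — shift
  I2: { [S' → S .] }  — accept
  I3: { [S → b .] }  — reduce
  I4: { [F → . S b S], [F → . n], [F → .], [S → . ( S n], [S → . b], [S → . n F S], [S → n . F S] }  — shift, reduce
  I5: { [S → . ( S n], [S → . b], [S → . n F S], [S → n F . S] }  — shift
  I6: { [F → S . b S] }  — shift
  I7: { [F → . S b S], [F → . n], [F → .], [F → n .], [S → . ( S n], [S → . b], [S → . n F S], [S → n . F S] }  — shift, 2 reduces
  I8: { [F → S b . S], [S → . ( S n], [S → . b], [S → . n F S] }  — shift
  I9: { [F → S b S .] }  — reduce
  I10: { [S → n F S .] }  — reduce
  I11: { [S → ( S . n] }  — shift
  I12: { [S → ( S n .] }  — reduce

I7 contains complete items [F → .], [F → n .] — reduce-reduce conflict.

Answer: Yes — I7: [F → .] vs [F → n .]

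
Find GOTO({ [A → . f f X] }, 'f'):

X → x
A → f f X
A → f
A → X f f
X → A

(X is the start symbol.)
GOTO(I, 'f') = CLOSURE({ [A → αX.β] : [A → α.Xβ] ∈ I, X = 'f' })

Items with dot before 'f', with the dot advanced:
  [A → . f f X] → [A → f . f X]
Closure adds nothing (no advanced item has the dot before a non-terminal).

GOTO = { [A → f . f X] }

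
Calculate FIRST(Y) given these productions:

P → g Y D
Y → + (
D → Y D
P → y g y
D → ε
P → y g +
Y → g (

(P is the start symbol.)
From Y → + (:
  - '+' is a terminal: add '+' and stop
From Y → g (:
  - g is a terminal: add 'g' and stop

Collecting: FIRST(Y) = { '+', 'g' }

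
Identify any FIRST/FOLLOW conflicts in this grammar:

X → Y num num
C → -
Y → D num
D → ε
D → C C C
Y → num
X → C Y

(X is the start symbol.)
A FIRST/FOLLOW conflict occurs when a non-terminal N has a nullable alternative N → β (β ⇒* ε) and another alternative N → α with FIRST(α) ∩ FOLLOW(N) ≠ ∅: on such a lookahead the parser cannot decide between expanding α and letting N vanish via β.

Nullable non-terminals: D.
FIRST sets used below: FIRST(C) = { '-' }

D: nullable alternative(s) D → ε; FOLLOW(D) = { 'num' }
  D → ε: FIRST \ {ε} = { } — this is the only nullable alternative, skip
  D → C C C: FIRST \ {ε} = { '-' } — disjoint from FOLLOW(D)

C, X, Y have no nullable alternative, so no FIRST/FOLLOW check is needed there.

No FIRST/FOLLOW conflicts found.

Answer: No FIRST/FOLLOW conflicts.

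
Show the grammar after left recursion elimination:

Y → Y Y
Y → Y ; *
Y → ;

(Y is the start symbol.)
Y is directly left-recursive. The standard transformation for
  A → A α₁ | ... | A α_m | β₁ | ... | β_n
is
  A  → β₁ A' | ... | β_n A'
  A' → α₁ A' | ... | α_m A' | ε

Y → ; becomes Y → ; Y'
Y → Y Y becomes Y' → Y Y'
Y → Y ; * becomes Y' → ; * Y'
Add Y' → ε

Resulting grammar:
Y → ; Y'
Y' → Y Y'
Y' → ; * Y'
Y' → ε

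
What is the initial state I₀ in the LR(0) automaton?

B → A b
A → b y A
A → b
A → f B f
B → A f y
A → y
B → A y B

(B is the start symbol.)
First, augment the grammar with B' → B
I₀ = CLOSURE({ [B' → . B] }):
  [B' → . B] has the dot before B: add [B → . A b], [B → . A f y], [B → . A y B]
  [B → . A b] has the dot before A: add [A → . b y A], [A → . b], [A → . f B f], [A → . y]
No further items can be added.

I₀ = { [A → . b y A], [A → . b], [A → . f B f], [A → . y], [B → . A b], [B → . A f y], [B → . A y B], [B' → . B] }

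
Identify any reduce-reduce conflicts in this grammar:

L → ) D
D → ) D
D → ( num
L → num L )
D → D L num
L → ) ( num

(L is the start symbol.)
Augment with L' → L and build the canonical LR(0) collection (I0 = CLOSURE({[L' → . L]}), then GOTO on every symbol after a dot until no new states appear). It has 15 states:
  I0: { [L → . ) ( num], [L → . ) D], [L → . num L )], [L' → . L] }  — shift
  I1: { [D → . ( num], [D → . ) D], [D → . D L num], [L → ) . ( num], [L → ) . D] }  — shift
  I2: { [L' → L .] }  — accept
  I3: { [L → . ) ( num], [L → . ) D], [L → . num L )], [L → num . L )] }  — shift
  I4: { [L → num L . )] }  — shift
  I5: { [L → num L ) .] }  — reduce
  I6: { [D → ( . num], [L → ) ( . num] }  — shift
  I7: { [D → ) . D], [D → . ( num], [D → . ) D], [D → . D L num] }  — shift
  I8: { [D → D . L num], [L → ) D .], [L → . ) ( num], [L → . ) D], [L → . num L )] }  — shift, reduce
  I9: { [D → D L . num] }  — shift
  I10: { [D → D L num .] }  — reduce
  I11: { [D → ( . num] }  — shift
  I12: { [D → ) D .], [D → D . L num], [L → . ) ( num], [L → . ) D], [L → . num L )] }  — shift, reduce
  I13: { [D → ( num .] }  — reduce
  I14: { [D → ( num .], [L → ) ( num .] }  — 2 reduces

I14 contains complete items [D → ( num .], [L → ) ( num .] — reduce-reduce conflict.

Answer: Yes — I14: [D → ( num .] vs [L → ) ( num .]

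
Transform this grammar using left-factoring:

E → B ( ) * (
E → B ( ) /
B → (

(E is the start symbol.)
E → B ( ) E'
E' → * (
E' → /
B → (

Left-factoring transforms A → αβ₁ | αβ₂ into A → αA' and A' → β₁ | β₂
(α is the longest common prefix among the alternatives). Repeat until
no nonterminal has two alternatives with a common prefix.

Round 1: E has alternatives sharing prefix 'B ( )'. Introduce E': E → B ( ) E'
  Add: E' → * (
  Add: E' → /

No remaining common prefixes — done.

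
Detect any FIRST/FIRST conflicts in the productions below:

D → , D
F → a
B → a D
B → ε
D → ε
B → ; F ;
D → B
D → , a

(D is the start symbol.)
Yes. D → ',' D / D → ',' a on { ',' }; D → ε / D → B on { ε }

A FIRST/FIRST conflict occurs when two productions N → α and N → β for the same non-terminal have FIRST(α) ∩ FIRST(β) ≠ ∅ (with ε ∈ FIRST of a nullable right-hand side, so two nullable alternatives also conflict).

FIRST sets of the non-terminals at (or reachable through a nullable prefix from) the front of some alternative:
  FIRST(B) = { ';', 'a', ε }

Productions for D:
  D → , D: FIRST = { ',' }
  D → ε: FIRST = { ε }
  D → B: FIRST = { ';', 'a', ε }
  D → , a: FIRST = { ',' }
Productions for B:
  B → a D: FIRST = { 'a' }
  B → ε: FIRST = { ε }
  B → ; F ;: FIRST = { ';' }
F has only one production, so no FIRST/FIRST conflict is possible there.

Conflict for D: D → , D and D → , a
  Overlap: { ',' }
Conflict for D: D → ε and D → B
  Overlap: { ε }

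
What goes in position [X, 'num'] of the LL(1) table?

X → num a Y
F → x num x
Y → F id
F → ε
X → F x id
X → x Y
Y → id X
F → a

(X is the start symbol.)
X → num a Y

To find M[X, 'num'], we find productions for X where 'num' is in the predict set (PREDICT(N → α) = (FIRST(α) \ {ε}) ∪ (FOLLOW(N) if α ⇒* ε)).

Relevant sets:
  FIRST(F) = { 'a', 'x', ε }

X → num a Y: PREDICT = { 'num' }
  'num' is in predict set, so this production goes in M[X, 'num']
X → F x id: PREDICT = { 'a', 'x' }
X → x Y: PREDICT = { 'x' }

M[X, 'num'] = X → num a Y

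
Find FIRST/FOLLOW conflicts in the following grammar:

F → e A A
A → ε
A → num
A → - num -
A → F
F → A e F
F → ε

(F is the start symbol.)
Yes. F → e A A with FOLLOW(F) on { 'e' }; F → A e F with FOLLOW(F) on { '-', 'e', 'num' }; A → num with FOLLOW(A) on { 'num' }; A → '-' num '-' with FOLLOW(A) on { '-' }; A → F with FOLLOW(A) on { '-', 'e', 'num' }

A FIRST/FOLLOW conflict occurs when a non-terminal N has a nullable alternative N → β (β ⇒* ε) and another alternative N → α with FIRST(α) ∩ FOLLOW(N) ≠ ∅: on such a lookahead the parser cannot decide between expanding α and letting N vanish via β.

Nullable non-terminals: A, F.
FIRST sets used below: FIRST(F) = { '-', 'e', 'num', ε }, FIRST(A) = { '-', 'e', 'num', ε }

A: nullable alternative(s) A → ε, A → F; FOLLOW(A) = { $, '-', 'e', 'num' }
  A → ε: FIRST \ {ε} = { } — disjoint from FOLLOW(A)
  A → num: FIRST \ {ε} = { 'num' } — overlaps FOLLOW(A) on { 'num' }: CONFLICT
  A → - num -: FIRST \ {ε} = { '-' } — overlaps FOLLOW(A) on { '-' }: CONFLICT
  A → F: FIRST \ {ε} = { '-', 'e', 'num' } — overlaps FOLLOW(A) on { '-', 'e', 'num' }: CONFLICT

F: nullable alternative(s) F → ε; FOLLOW(F) = { $, '-', 'e', 'num' }
  F → e A A: FIRST \ {ε} = { 'e' } — overlaps FOLLOW(F) on { 'e' }: CONFLICT
  F → A e F: FIRST \ {ε} = { '-', 'e', 'num' } — overlaps FOLLOW(F) on { '-', 'e', 'num' }: CONFLICT
  F → ε: FIRST \ {ε} = { } — this is the only nullable alternative, skip

So the grammar has 5 FIRST/FOLLOW conflicts (marked CONFLICT above).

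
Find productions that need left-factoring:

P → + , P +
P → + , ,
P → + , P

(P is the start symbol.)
Left-factoring is needed when two productions for the same non-terminal
share a common prefix on the right-hand side.

Productions for P:
  P → + , P +
  P → + , ,
  P → + , P

Found common prefix '+ ,' in productions for P

Answer: Yes, P has productions with common prefix '+ ,'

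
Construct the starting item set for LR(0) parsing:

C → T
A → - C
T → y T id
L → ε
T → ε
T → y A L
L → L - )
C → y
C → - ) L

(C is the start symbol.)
{ [C → . - ) L], [C → . T], [C → . y], [C' → . C], [T → . y A L], [T → . y T id], [T → .] }

First, augment the grammar with C' → C
I₀ = CLOSURE({ [C' → . C] }):
  [C' → . C] has the dot before C: add [C → . T], [C → . y], [C → . - ) L]
  [C → . T] has the dot before T: add [T → . y T id], [T → .], [T → . y A L]
No further items can be added.

I₀ = { [C → . - ) L], [C → . T], [C → . y], [C' → . C], [T → . y A L], [T → . y T id], [T → .] }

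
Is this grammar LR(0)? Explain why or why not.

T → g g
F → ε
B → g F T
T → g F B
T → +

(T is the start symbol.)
A grammar is LR(0) if no state in the canonical LR(0) collection has:
  - both a shift item (dot before a terminal) and a complete item (shift-reduce conflict), or
  - two or more complete items (reduce-reduce conflict; the accept item [T' → T .] counts as a complete item here).

Augment with T' → T and build the canonical LR(0) collection (I0 = CLOSURE({[T' → . T]}), then GOTO on every symbol after a dot until no new states appear). It has 10 states:
  I0: { [T → . +], [T → . g F B], [T → . g g], [T' → . T] }  — shift
  I1: { [T → + .] }  — reduce
  I2: { [T' → T .] }  — accept
  I3: { [F → .], [T → g . F B], [T → g . g] }  — shift, reduce
  I4: { [B → . g F T], [T → g F . B] }  — shift
  I5: { [T → g g .] }  — reduce
  I6: { [T → g F B .] }  — reduce
  I7: { [B → g . F T], [F → .] }  — reduce
  I8: { [B → g F . T], [T → . +], [T → . g F B], [T → . g g] }  — shift
  I9: { [B → g F T .] }  — reduce

Conflict in state I3:
  Shift-reduce conflict between [F → .] and [T → g . g]
So the grammar is NOT LR(0).

Answer: No. Shift-reduce conflict between [F → .] and [T → g . g]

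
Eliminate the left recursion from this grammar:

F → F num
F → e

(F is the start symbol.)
F is directly left-recursive. The standard transformation for
  A → A α₁ | ... | A α_m | β₁ | ... | β_n
is
  A  → β₁ A' | ... | β_n A'
  A' → α₁ A' | ... | α_m A' | ε

F → e becomes F → e F'
F → F num becomes F' → num F'
Add F' → ε

Resulting grammar:
F → e F'
F' → num F'
F' → ε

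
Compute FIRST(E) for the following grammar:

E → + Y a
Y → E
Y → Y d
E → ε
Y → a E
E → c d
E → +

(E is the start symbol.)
{ '+', 'c', ε }

To compute FIRST(E), examine every production with E on the left-hand side, reading each right-hand side left to right until a non-nullable symbol is reached.

From E → + Y a:
  - '+' is a terminal: add '+' and stop
From E → ε:
  - ε-production, so ε ∈ FIRST(E)
From E → c d:
  - c is a terminal: add 'c' and stop
From E → +:
  - '+' is a terminal: add '+' and stop

Collecting: FIRST(E) = { '+', 'c', ε }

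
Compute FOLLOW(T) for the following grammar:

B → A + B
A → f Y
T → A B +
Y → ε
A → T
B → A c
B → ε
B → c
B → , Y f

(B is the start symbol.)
{ '+', ',', 'c', 'f' }

To compute FOLLOW(T), find every occurrence of T on a right-hand side N → α T β: add FIRST(β) \ {ε}, and if β is empty or nullable also add FOLLOW(N). Iterate to a fixed point.

In A → T: T is at the end, add FOLLOW(A)

The FOLLOW sets referred to above (computed the same way, to a fixed point):
  FOLLOW(A) = { '+', ',', 'c', 'f' }

Taking the union: FOLLOW(T) = { '+', ',', 'c', 'f' }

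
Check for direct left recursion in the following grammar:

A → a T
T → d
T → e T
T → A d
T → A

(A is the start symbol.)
No direct left recursion

Direct left recursion occurs when N → N α for some non-terminal N (the right-hand side begins with the left-hand side itself).

A → a T: starts with a
T → d: starts with d
T → e T: starts with e
T → A d: starts with A
T → A: starts with A

No direct left recursion found.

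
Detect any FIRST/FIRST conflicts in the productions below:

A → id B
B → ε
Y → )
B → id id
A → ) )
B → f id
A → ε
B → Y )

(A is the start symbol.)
FIRST sets of the non-terminals at (or reachable through a nullable prefix from) the front of some alternative:
  FIRST(Y) = { ')' }

Productions for A:
  A → id B: FIRST = { 'id' }
  A → ) ): FIRST = { ')' }
  A → ε: FIRST = { ε }
Productions for B:
  B → ε: FIRST = { ε }
  B → id id: FIRST = { 'id' }
  B → f id: FIRST = { 'f' }
  B → Y ): FIRST = { ')' }
Y has only one production, so no FIRST/FIRST conflict is possible there.

All alternatives of each non-terminal have pairwise disjoint FIRST sets.

Answer: No FIRST/FIRST conflicts.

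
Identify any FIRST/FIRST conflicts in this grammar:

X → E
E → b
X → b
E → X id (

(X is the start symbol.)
Yes. X → E / X → b on { 'b' }; E → b / E → X id '(' on { 'b' }

FIRST sets of the non-terminals at (or reachable through a nullable prefix from) the front of some alternative:
  FIRST(E) = { 'b' }
  FIRST(X) = { 'b' }

Productions for X:
  X → E: FIRST = { 'b' }
  X → b: FIRST = { 'b' }
Productions for E:
  E → b: FIRST = { 'b' }
  E → X id (: FIRST = { 'b' }

Conflict for X: X → E and X → b
  Overlap: { 'b' }
Conflict for E: E → b and E → X id (
  Overlap: { 'b' }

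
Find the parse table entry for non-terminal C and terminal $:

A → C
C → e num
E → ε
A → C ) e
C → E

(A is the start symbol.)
To find M[C, $], we find productions for C where $ is in the predict set (PREDICT(N → α) = (FIRST(α) \ {ε}) ∪ (FOLLOW(N) if α ⇒* ε)).

Relevant sets:
  FIRST(E) = { ε }
  FOLLOW(C) = { $, ')' }

C → e num: PREDICT = { 'e' }
C → E: PREDICT = { $, ')' }
  $ is in predict set, so this production goes in M[C, $]

M[C, $] = C → E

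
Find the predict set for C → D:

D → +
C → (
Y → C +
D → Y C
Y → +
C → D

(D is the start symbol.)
PREDICT(C → D) = (FIRST(RHS) \ {ε}) ∪ (FOLLOW(C) if ε ∈ FIRST(RHS), i.e. RHS ⇒* ε)
FIRST(D) = { '(', '+' }
FIRST(D) = { '(', '+' }
ε ∉ FIRST(D), so FOLLOW(C) is not added.
PREDICT(C → D) = { '(', '+' }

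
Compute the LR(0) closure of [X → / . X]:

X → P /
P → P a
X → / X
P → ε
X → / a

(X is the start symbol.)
{ [P → . P a], [P → .], [X → . / X], [X → . / a], [X → . P /], [X → / . X] }

To compute CLOSURE, for each item [A → α.Bβ] where B is a non-terminal, add [B → .γ] for all productions B → γ; repeat for the newly added items until nothing changes.

Start with: [X → / . X]
  [X → / . X] has the dot before X: add [X → . P /], [X → . / X], [X → . / a]
  [X → . P /] has the dot before P: add [P → . P a], [P → .]
No further items can be added.

CLOSURE = { [P → . P a], [P → .], [X → . / X], [X → . / a], [X → . P /], [X → / . X] }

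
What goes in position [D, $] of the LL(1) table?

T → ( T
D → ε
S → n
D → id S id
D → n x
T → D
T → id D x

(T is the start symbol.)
To find M[D, $], we find productions for D where $ is in the predict set (PREDICT(N → α) = (FIRST(α) \ {ε}) ∪ (FOLLOW(N) if α ⇒* ε)).

Relevant sets:
  FOLLOW(D) = { $, 'x' }

D → ε: PREDICT = { $, 'x' }
  $ is in predict set, so this production goes in M[D, $]
D → id S id: PREDICT = { 'id' }
D → n x: PREDICT = { 'n' }

M[D, $] = D → ε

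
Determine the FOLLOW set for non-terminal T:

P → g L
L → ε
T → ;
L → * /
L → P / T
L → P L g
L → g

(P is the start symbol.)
To compute FOLLOW(T), find every occurrence of T on a right-hand side N → α T β: add FIRST(β) \ {ε}, and if β is empty or nullable also add FOLLOW(N). Iterate to a fixed point.

In L → P / T: T is at the end, add FOLLOW(L)

The FOLLOW sets referred to above (computed the same way, to a fixed point):
  FOLLOW(L) = { $, '*', '/', 'g' }

Taking the union: FOLLOW(T) = { $, '*', '/', 'g' }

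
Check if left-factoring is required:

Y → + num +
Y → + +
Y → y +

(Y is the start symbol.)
Left-factoring is needed when two productions for the same non-terminal
share a common prefix on the right-hand side.

Productions for Y:
  Y → + num +
  Y → + +
  Y → y +

Found common prefix '+' in productions for Y

Answer: Yes, Y has productions with common prefix '+'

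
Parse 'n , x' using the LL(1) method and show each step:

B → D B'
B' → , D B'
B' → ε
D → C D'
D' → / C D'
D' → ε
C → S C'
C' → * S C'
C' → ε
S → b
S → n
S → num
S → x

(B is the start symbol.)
Stack is shown with the top on the left.

Stack         Input    Action
-----------------------------
B $           n , x $  output B → D B'
D B' $        n , x $  output D → C D'
C D' B' $     n , x $  output C → S C'
S C' D' B' $  n , x $  output S → n
n C' D' B' $  n , x $  match 'n'
C' D' B' $    , x $    output C' → ε
D' B' $       , x $    output D' → ε
B' $          , x $    output B' → , D B'
, D B' $      , x $    match ','
D B' $        x $      output D → C D'
C D' B' $     x $      output C → S C'
S C' D' B' $  x $      output S → x
x C' D' B' $  x $      match 'x'
C' D' B' $    $        output C' → ε
D' B' $       $        output D' → ε
B' $          $        output B' → ε
$             $        accept

The string is accepted.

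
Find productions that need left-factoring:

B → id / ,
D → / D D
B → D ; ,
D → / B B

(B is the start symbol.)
Yes, D has productions with common prefix '/'

Left-factoring is needed when two productions for the same non-terminal
share a common prefix on the right-hand side.

Productions for B:
  B → id / ,
  B → D ; ,
Productions for D:
  D → / D D
  D → / B B

Found common prefix '/' in productions for D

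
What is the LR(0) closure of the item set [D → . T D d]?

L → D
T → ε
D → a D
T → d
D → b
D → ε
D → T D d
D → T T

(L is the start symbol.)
To compute CLOSURE, for each item [A → α.Bβ] where B is a non-terminal, add [B → .γ] for all productions B → γ; repeat for the newly added items until nothing changes.

Start with: [D → . T D d]
  [D → . T D d] has the dot before T: add [T → .], [T → . d]
No further items can be added.

CLOSURE = { [D → . T D d], [T → . d], [T → .] }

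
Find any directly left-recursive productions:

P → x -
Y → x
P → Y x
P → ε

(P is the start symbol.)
Direct left recursion occurs when N → N α for some non-terminal N (the right-hand side begins with the left-hand side itself).

P → x -: starts with x
Y → x: starts with x
P → Y x: starts with Y
P → ε: starts with ε

No direct left recursion found.

Answer: No direct left recursion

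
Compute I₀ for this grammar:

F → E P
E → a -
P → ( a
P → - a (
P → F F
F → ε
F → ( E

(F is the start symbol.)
{ [E → . a -], [F → . ( E], [F → . E P], [F → .], [F' → . F] }

First, augment the grammar with F' → F
I₀ = CLOSURE({ [F' → . F] }):
  [F' → . F] has the dot before F: add [F → . E P], [F → .], [F → . ( E]
  [F → . E P] has the dot before E: add [E → . a -]
No further items can be added.

I₀ = { [E → . a -], [F → . ( E], [F → . E P], [F → .], [F' → . F] }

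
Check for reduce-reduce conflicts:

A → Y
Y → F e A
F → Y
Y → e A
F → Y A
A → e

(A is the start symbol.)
A reduce-reduce conflict occurs when an LR(0) state has two complete items [A → α .] and [B → β .] — both call for a reduction, and with no lookahead the parser cannot choose between them.

Augment with A' → A and build the canonical LR(0) collection (I0 = CLOSURE({[A' → . A]}), then GOTO on every symbol after a dot until no new states appear). It has 9 states:
  I0: { [A → . Y], [A → . e], [A' → . A], [F → . Y A], [F → . Y], [Y → . F e A], [Y → . e A] }  — shift
  I1: { [A' → A .] }  — accept
  I2: { [Y → F . e A] }  — shift
  I3: { [A → . Y], [A → . e], [A → Y .], [F → . Y A], [F → . Y], [F → Y . A], [F → Y .], [Y → . F e A], [Y → . e A] }  — shift, 2 reduces
  I4: { [A → . Y], [A → . e], [A → e .], [F → . Y A], [F → . Y], [Y → . F e A], [Y → . e A], [Y → e . A] }  — shift, reduce
  I5: { [Y → e A .] }  — reduce
  I6: { [F → Y A .] }  — reduce
  I7: { [A → . Y], [A → . e], [F → . Y A], [F → . Y], [Y → . F e A], [Y → . e A], [Y → F e . A] }  — shift
  I8: { [Y → F e A .] }  — reduce

I3 contains complete items [A → Y .], [F → Y .] — reduce-reduce conflict.

Answer: Yes — I3: [A → Y .] vs [F → Y .]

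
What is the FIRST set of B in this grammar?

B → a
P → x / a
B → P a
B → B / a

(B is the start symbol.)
{ 'a', 'x' }

To compute FIRST(B), examine every production with B on the left-hand side, reading each right-hand side left to right until a non-nullable symbol is reached.

FIRST sets of the other non-terminals involved (by the same procedure, iterated to a fixed point):
  FIRST(P) = { 'x' }

From B → a:
  - a is a terminal: add 'a' and stop
From B → P a:
  - P is a non-terminal: add FIRST(P) \ {ε} = { 'x' }
    P is not nullable, so stop
From B → B / a:
  - B is the symbol being defined: contributes nothing new
    B is not nullable, so stop

Collecting: FIRST(B) = { 'a', 'x' }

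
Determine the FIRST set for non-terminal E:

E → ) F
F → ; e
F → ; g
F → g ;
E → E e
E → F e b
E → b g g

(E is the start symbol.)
{ ')', ';', 'b', 'g' }

FIRST sets of the other non-terminals involved (by the same procedure, iterated to a fixed point):
  FIRST(F) = { ';', 'g' }

From E → ) F:
  - ')' is a terminal: add ')' and stop
From E → E e:
  - E is the symbol being defined: contributes nothing new
    E is not nullable, so stop
From E → F e b:
  - F is a non-terminal: add FIRST(F) \ {ε} = { ';', 'g' }
    F is not nullable, so stop
From E → b g g:
  - b is a terminal: add 'b' and stop

Collecting: FIRST(E) = { ')', ';', 'b', 'g' }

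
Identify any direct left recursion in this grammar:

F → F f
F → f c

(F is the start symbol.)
Direct left recursion occurs when N → N α for some non-terminal N (the right-hand side begins with the left-hand side itself).

F → F f: LEFT RECURSIVE (starts with F)
F → f c: starts with f

The grammar has direct left recursion on: F.

Answer: Yes, F is left-recursive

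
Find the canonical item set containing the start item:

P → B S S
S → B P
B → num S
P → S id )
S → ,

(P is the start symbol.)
First, augment the grammar with P' → P
I₀ = CLOSURE({ [P' → . P] }):
  [P' → . P] has the dot before P: add [P → . B S S], [P → . S id )]
  [P → . B S S] has the dot before B: add [B → . num S]
  [P → . S id )] has the dot before S: add [S → . B P], [S → . ,]
No further items can be added.

I₀ = { [B → . num S], [P → . B S S], [P → . S id )], [P' → . P], [S → . ,], [S → . B P] }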